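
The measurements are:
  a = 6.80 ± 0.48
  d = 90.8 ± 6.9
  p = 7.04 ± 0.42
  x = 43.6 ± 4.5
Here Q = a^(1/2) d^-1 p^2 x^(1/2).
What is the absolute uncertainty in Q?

Products/powers → add relative errors in quadrature, weighted by exponent:
  (½·δa/a)² = (0.5×0.0706)² = 0.00125;  (-1·δd/d)² = (-1×0.0760)² = 0.00577;  (2·δp/p)² = (2×0.0597)² = 0.0142;  (½·δx/x)² = (0.5×0.103)² = 0.00266
δQ/Q = √(0.0239) = 0.155
Q = 9.40, so δQ = 0.155 × 9.40 = 1.45.

1.45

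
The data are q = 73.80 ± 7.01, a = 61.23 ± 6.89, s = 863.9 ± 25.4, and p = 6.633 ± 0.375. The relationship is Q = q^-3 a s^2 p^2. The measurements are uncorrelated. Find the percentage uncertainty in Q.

For a monomial Q ∝ q^-3, a, s^2, p^2, fractional errors add in quadrature:
  (-3·δq/q)² = (-3×0.0950)² = 0.0812;  (1·δa/a)² = (1×0.113)² = 0.0127;  (2·δs/s)² = (2×0.0294)² = 0.00346;  (2·δp/p)² = (2×0.0565)² = 0.0128
δQ/Q = √(0.110) = 0.332

33.2%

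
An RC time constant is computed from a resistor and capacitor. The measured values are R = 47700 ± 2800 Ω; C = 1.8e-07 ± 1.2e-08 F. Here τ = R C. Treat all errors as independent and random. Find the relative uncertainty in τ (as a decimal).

0.0888

Each factor contributes (exponent × relative error)² to (δτ/τ)²:
  (1·δR/R)² = (1×0.0587)² = 0.00345;  (1·δC/C)² = (1×0.0667)² = 0.00444
δτ/τ = √(0.00789) = 0.0888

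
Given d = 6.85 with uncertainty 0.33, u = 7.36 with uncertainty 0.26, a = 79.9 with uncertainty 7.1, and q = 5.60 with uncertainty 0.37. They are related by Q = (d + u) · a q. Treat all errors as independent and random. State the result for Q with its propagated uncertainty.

Let w = d + u = 14.2. δw = √(δd² + δu²) = √(0.109 + 0.0676) = 0.420, so δw/w = 0.0296.
Q is then a monomial in w, a, q:
δQ/Q = √((δw/w)² + (1·δa/a)² + (1·δq/q)²) = √(0.000874 + 0.00790 + 0.00437) = 0.115
Q = 6360, so δQ = 0.115 × 6360 = 729.

6360 ± 729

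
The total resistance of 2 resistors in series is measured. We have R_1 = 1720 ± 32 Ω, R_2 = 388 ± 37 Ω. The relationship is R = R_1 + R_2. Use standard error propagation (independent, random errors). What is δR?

R is a linear combination, so absolute uncertainties add in quadrature:
  (δR_1)² = 1020;  (δR_2)² = 1370
δR = √(2390) = 48.9 Ω

48.9 Ω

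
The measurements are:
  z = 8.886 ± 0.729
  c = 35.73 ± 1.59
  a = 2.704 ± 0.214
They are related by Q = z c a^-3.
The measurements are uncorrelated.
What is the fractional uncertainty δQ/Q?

Each factor contributes (exponent × relative error)² to (δQ/Q)²:
  (1·δz/z)² = (1×0.0820)² = 0.00673;  (1·δc/c)² = (1×0.0445)² = 0.00198;  (-3·δa/a)² = (-3×0.0791)² = 0.0564
δQ/Q = √(0.0651) = 0.255

0.255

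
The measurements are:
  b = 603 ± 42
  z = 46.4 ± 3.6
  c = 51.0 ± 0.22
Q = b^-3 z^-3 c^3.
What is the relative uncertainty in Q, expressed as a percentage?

31.3%

Relative error in a monomial: (δQ/Q)² = Σ (nᵢ · δxᵢ/xᵢ)².
  (-3·δb/b)² = (-3×0.0697)² = 0.0437;  (-3·δz/z)² = (-3×0.0776)² = 0.0542;  (3·δc/c)² = (3×0.00431)² = 0.000167
δQ/Q = √(0.0980) = 0.313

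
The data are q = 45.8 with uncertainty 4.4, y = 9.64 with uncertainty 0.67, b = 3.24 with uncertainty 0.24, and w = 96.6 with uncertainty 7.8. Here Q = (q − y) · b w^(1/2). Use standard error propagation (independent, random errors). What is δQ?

172

Let u = q − y = 36.2. δu = √(δq² + δy²) = √(19.4 + 0.449) = 4.45, so δu/u = 0.123.
Q is then a monomial in u, b, w:
δQ/Q = √((δu/u)² + (1·δb/b)² + (½·δw/w)²) = √(0.0151 + 0.00549 + 0.00163) = 0.149
Q = 1150, so δQ = 0.149 × 1150 = 172.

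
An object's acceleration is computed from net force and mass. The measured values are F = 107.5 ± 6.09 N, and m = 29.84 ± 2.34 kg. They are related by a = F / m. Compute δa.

0.349 m/s^2

Each factor contributes (exponent × relative error)² to (δa/a)²:
  (1·δF/F)² = (1×0.0567)² = 0.00321;  (-1·δm/m)² = (-1×0.0784)² = 0.00615
δa/a = √(0.00936) = 0.0967
a = 3.603 m/s^2, so δa = 0.0967 × 3.603 = 0.349 m/s^2.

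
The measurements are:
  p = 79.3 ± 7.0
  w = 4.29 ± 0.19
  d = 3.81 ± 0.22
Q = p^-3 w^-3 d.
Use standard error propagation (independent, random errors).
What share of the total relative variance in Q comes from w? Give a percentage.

(δQ/Q)² = (-3·δp/p)² + (-3·δw/w)² + (1·δd/d)²
  p term: (-3×0.0883)² = 0.0701
  w term: (-3×0.0443)² = 0.0177
  d term: (1×0.0577)² = 0.00333
Total = 0.0911. Share from w = 0.0177/0.0911 = 0.194.

19.4%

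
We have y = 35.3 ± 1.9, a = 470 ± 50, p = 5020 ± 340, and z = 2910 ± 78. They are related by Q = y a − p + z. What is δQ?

2010

Let w = y·a = 16600. δw/w = √((1·δy/y)² + (1·δa/a)²) = √(0.00290 + 0.0113) = 0.119, so δw = 1980.
Q = w − p + z: δQ = √(δw² + δp² + δz²) = √(3.91e+06 + 1.16e+05 + 6080) = 2010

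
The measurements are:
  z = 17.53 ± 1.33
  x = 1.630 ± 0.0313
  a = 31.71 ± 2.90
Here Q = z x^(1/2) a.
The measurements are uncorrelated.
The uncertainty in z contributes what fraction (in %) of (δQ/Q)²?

40.5%

(δQ/Q)² = (1·δz/z)² + (½·δx/x)² + (1·δa/a)²
  z term: (1×0.0759)² = 0.00576
  x term: (0.5×0.0192)² = 9.22e-05
  a term: (1×0.0915)² = 0.00836
Total = 0.0142. Share from z = 0.00576/0.0142 = 0.405.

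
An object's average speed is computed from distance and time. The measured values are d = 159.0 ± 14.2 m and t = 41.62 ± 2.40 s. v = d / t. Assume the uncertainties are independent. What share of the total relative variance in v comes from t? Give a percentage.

(δv/v)² = (1·δd/d)² + (-1·δt/t)²
  d term: (1×0.0893)² = 0.00798
  t term: (-1×0.0577)² = 0.00333
Total = 0.0113. Share from t = 0.00333/0.0113 = 0.294.

29.4%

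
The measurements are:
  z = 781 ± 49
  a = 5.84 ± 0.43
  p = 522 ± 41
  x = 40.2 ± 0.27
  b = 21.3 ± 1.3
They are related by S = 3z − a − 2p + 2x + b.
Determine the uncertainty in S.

S is a linear combination, so absolute uncertainties add in quadrature:
  (3·δz)² = 21600;  (δa)² = 0.185;  (2·δp)² = 6720;  (2·δx)² = 0.292;  (δb)² = 1.69
δS = √(28300) = 168

168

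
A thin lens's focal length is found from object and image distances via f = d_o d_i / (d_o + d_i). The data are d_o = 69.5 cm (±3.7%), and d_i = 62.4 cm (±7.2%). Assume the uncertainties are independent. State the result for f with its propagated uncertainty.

32.9 ± 1.37 cm

∂f/∂d_o = (d_i/(d_o+d_i))² = 0.224;  ∂f/∂d_i = (d_o/(d_o+d_i))² = 0.278
δf = √((∂f/∂d_o · δd_o)² + (∂f/∂d_i · δd_i)²) = √(0.331 + 1.56) = 1.37 cm
f = 32.9 cm.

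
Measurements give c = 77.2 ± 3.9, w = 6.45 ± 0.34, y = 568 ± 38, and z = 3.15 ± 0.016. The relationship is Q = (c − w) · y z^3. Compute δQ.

1.11e+05

Let u = c − w = 70.8. δu = √(δc² + δw²) = √(15.2 + 0.116) = 3.91, so δu/u = 0.0553.
Q is then a monomial in u, y, z:
δQ/Q = √((δu/u)² + (1·δy/y)² + (3·δz/z)²) = √(0.00306 + 0.00448 + 0.000232) = 0.0881
Q = 1.26e+06, so δQ = 0.0881 × 1.26e+06 = 1.11e+05.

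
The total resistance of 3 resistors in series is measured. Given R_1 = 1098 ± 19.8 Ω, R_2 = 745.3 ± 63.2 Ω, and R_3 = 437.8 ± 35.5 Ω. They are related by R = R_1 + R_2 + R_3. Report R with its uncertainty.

2281 ± 75.1 Ω

For a sum/difference, combine absolute errors in quadrature:
  (δR_1)² = 392;  (δR_2)² = 3990;  (δR_3)² = 1260
δR = √(5650) = 75.1 Ω
R = 2281 Ω.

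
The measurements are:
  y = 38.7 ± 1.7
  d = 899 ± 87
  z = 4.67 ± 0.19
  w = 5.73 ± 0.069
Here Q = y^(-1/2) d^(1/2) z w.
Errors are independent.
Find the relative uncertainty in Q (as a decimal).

0.0680

Each factor contributes (exponent × relative error)² to (δQ/Q)²:
  (−½·δy/y)² = (-0.5×0.0439)² = 0.000482;  (½·δd/d)² = (0.5×0.0968)² = 0.00234;  (1·δz/z)² = (1×0.0407)² = 0.00166;  (1·δw/w)² = (1×0.0120)² = 0.000145
δQ/Q = √(0.00462) = 0.0680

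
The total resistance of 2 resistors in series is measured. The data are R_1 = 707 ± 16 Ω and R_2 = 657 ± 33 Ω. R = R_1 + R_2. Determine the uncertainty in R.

36.7 Ω

Sums and differences: (δR)² = Σ (cᵢ δxᵢ)².
  (δR_1)² = 256;  (δR_2)² = 1090
δR = √(1340) = 36.7 Ω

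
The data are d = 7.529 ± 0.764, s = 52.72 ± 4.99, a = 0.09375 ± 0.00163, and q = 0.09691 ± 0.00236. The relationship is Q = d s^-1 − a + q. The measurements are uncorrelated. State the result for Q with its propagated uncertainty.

Let p = d·s^-1 = 0.1428. δp/p = √((1·δd/d)² + (-1·δs/s)²) = √(0.0103 + 0.00896) = 0.139, so δp = 0.0198.
Q = p − a + q: δQ = √(δp² + δa² + δq²) = √(0.000393 + 2.66e-06 + 5.57e-06) = 0.0200
Q = 0.1460.

0.1460 ± 0.0200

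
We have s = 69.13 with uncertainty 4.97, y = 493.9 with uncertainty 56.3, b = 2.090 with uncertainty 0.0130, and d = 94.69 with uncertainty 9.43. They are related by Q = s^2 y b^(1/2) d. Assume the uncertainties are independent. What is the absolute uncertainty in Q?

6.75e+07

Products/powers → add relative errors in quadrature, weighted by exponent:
  (2·δs/s)² = (2×0.0719)² = 0.0207;  (1·δy/y)² = (1×0.114)² = 0.0130;  (½·δb/b)² = (0.5×0.00622)² = 9.67e-06;  (1·δd/d)² = (1×0.0996)² = 0.00992
δQ/Q = √(0.0436) = 0.209
Q = 3.231e+08, so δQ = 0.209 × 3.231e+08 = 6.75e+07.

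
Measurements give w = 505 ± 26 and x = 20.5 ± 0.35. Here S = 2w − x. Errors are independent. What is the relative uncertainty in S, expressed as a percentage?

Absolute uncertainties add in quadrature for a linear combination:
  (2·δw)² = 2700;  (δx)² = 0.122
δS = √(2700) = 52.0
S = 990, so δS/S = 52.0/990 = 0.0526.

5.26%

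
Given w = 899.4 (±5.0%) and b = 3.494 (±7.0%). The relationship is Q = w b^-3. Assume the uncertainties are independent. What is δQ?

4.55

Relative error in a monomial: (δQ/Q)² = Σ (nᵢ · δxᵢ/xᵢ)².
  (1·δw/w)² = (1×0.0500)² = 0.00250;  (-3·δb/b)² = (-3×0.0700)² = 0.0441
δQ/Q = √(0.0466) = 0.216
Q = 21.09, so δQ = 0.216 × 21.09 = 4.55.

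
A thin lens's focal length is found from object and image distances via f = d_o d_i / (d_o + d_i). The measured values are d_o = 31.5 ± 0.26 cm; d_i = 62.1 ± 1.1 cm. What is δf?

0.169 cm

∂f/∂d_o = (d_i/(d_o+d_i))² = 0.440;  ∂f/∂d_i = (d_o/(d_o+d_i))² = 0.113
δf = √((∂f/∂d_o · δd_o)² + (∂f/∂d_i · δd_i)²) = √(0.0131 + 0.0155) = 0.169 cm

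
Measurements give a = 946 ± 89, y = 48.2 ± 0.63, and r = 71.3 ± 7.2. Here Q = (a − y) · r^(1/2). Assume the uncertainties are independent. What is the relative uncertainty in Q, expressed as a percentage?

Let u = a − y = 898. δu = √(δa² + δy²) = √(7920 + 0.397) = 89.0, so δu/u = 0.0991.
Q is then a monomial in u, r:
δQ/Q = √((δu/u)² + (½·δr/r)²) = √(0.00983 + 0.00255) = 0.111

11.1%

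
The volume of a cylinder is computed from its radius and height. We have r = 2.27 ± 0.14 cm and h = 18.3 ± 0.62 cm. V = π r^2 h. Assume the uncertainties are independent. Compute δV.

Each factor contributes (exponent × relative error)² to (δV/V)²:
  (2·δr/r)² = (2×0.0617)² = 0.0152;  (1·δh/h)² = (1×0.0339)² = 0.00115
δV/V = √(0.0164) = 0.128
V = 296 cm^3, so δV = 0.128 × 296 = 37.9 cm^3.

37.9 cm^3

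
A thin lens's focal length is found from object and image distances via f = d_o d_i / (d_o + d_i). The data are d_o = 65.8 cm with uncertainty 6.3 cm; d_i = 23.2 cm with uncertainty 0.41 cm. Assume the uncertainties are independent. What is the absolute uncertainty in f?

∂f/∂d_o = (d_i/(d_o+d_i))² = 0.0680;  ∂f/∂d_i = (d_o/(d_o+d_i))² = 0.547
δf = √((∂f/∂d_o · δd_o)² + (∂f/∂d_i · δd_i)²) = √(0.183 + 0.0502) = 0.483 cm

0.483 cm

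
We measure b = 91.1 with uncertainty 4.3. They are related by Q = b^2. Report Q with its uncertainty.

Q ∝ b^2, so δQ/Q = |2| · δb/b = 2 × 0.0472 = 0.0944.
Q = 8300, so δQ = 0.0944 × 8300 = 783.

8300 ± 783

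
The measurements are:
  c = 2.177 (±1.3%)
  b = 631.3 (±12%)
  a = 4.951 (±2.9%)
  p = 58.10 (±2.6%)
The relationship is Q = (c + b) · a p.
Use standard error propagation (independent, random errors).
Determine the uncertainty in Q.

22900

Let u = c + b = 633.5. δu = √(δc² + δb²) = √(0.000801 + 5740) = 75.8, so δu/u = 0.120.
Q is then a monomial in u, a, p:
δQ/Q = √((δu/u)² + (1·δa/a)² + (1·δp/p)²) = √(0.0143 + 0.000841 + 0.000676) = 0.126
Q = 182200, so δQ = 0.126 × 182200 = 22900.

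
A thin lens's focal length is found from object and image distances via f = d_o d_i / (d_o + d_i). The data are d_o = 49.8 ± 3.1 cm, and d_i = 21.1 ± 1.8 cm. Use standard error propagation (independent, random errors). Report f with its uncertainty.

∂f/∂d_o = (d_i/(d_o+d_i))² = 0.0886;  ∂f/∂d_i = (d_o/(d_o+d_i))² = 0.493
δf = √((∂f/∂d_o · δd_o)² + (∂f/∂d_i · δd_i)²) = √(0.0754 + 0.789) = 0.930 cm
f = 14.8 cm.

14.8 ± 0.930 cm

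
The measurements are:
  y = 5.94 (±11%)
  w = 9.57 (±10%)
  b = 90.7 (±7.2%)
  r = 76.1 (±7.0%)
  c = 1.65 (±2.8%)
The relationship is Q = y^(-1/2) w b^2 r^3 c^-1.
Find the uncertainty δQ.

2.42e+09

For a monomial Q ∝ y^(-1/2), w, b^2, r^3, c^-1, fractional errors add in quadrature:
  (−½·δy/y)² = (-0.5×0.110)² = 0.00303;  (1·δw/w)² = (1×0.100)² = 0.0100;  (2·δb/b)² = (2×0.0720)² = 0.0207;  (3·δr/r)² = (3×0.0700)² = 0.0441;  (-1·δc/c)² = (-1×0.0280)² = 0.000784
δQ/Q = √(0.0786) = 0.280
Q = 8.63e+09, so δQ = 0.280 × 8.63e+09 = 2.42e+09.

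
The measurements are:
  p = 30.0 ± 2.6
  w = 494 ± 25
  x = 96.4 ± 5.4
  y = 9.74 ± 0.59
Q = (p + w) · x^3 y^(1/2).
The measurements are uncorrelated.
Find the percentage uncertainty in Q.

Let u = p + w = 524. δu = √(δp² + δw²) = √(6.76 + 625) = 25.1, so δu/u = 0.0480.
Q is then a monomial in u, x, y:
δQ/Q = √((δu/u)² + (3·δx/x)² + (½·δy/y)²) = √(0.00230 + 0.0282 + 0.000917) = 0.177

17.7%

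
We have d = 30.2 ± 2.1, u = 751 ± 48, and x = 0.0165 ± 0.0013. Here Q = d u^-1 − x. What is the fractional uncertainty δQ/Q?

0.169

Let p = d·u^-1 = 0.0402. δp/p = √((1·δd/d)² + (-1·δu/u)²) = √(0.00484 + 0.00409) = 0.0944, so δp = 0.00380.
Q = p − x: δQ = √(δp² + δx²) = √(1.44e-05 + 1.69e-06) = 0.00401
Q = 0.0237, so δQ/Q = 0.00401/0.0237 = 0.169.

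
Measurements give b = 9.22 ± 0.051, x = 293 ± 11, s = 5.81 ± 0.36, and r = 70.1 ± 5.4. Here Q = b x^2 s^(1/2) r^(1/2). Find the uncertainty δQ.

1.44e+06

Since Q is a product/quotient, work with relative uncertainties:
  (1·δb/b)² = (1×0.00553)² = 3.06e-05;  (2·δx/x)² = (2×0.0375)² = 0.00564;  (½·δs/s)² = (0.5×0.0620)² = 0.000960;  (½·δr/r)² = (0.5×0.0770)² = 0.00148
δQ/Q = √(0.00811) = 0.0901
Q = 1.6e+07, so δQ = 0.0901 × 1.6e+07 = 1.44e+06.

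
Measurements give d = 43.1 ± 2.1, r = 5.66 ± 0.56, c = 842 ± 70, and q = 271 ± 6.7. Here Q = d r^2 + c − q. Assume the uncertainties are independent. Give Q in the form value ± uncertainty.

1950 ± 290

Let p = d·r^2 = 1380. δp/p = √((1·δd/d)² + (2·δr/r)²) = √(0.00237 + 0.0392) = 0.204, so δp = 281.
Q = p + c − q: δQ = √(δp² + δc² + δq²) = √(79200 + 4900 + 44.9) = 290
Q = 1950.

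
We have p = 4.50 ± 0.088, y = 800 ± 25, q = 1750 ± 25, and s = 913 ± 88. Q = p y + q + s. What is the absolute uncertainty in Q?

Let w = p·y = 3600. δw/w = √((1·δp/p)² + (1·δy/y)²) = √(0.000382 + 0.000977) = 0.0369, so δw = 133.
Q = w + q + s: δQ = √(δw² + δq² + δs²) = √(17600 + 625 + 7740) = 161

161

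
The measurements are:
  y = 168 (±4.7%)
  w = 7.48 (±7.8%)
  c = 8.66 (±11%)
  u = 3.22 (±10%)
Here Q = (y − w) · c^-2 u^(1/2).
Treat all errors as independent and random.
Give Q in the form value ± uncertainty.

3.84 ± 0.887

Let h = y − w = 161. δh = √(δy² + δw²) = √(62.3 + 0.340) = 7.92, so δh/h = 0.0493.
Q is then a monomial in h, c, u:
δQ/Q = √((δh/h)² + (-2·δc/c)² + (½·δu/u)²) = √(0.00243 + 0.0484 + 0.00250) = 0.231
Q = 3.84, so δQ = 0.231 × 3.84 = 0.887.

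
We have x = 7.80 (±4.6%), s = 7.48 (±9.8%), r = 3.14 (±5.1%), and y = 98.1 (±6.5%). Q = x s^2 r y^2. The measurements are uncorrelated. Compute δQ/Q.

Products/powers → add relative errors in quadrature, weighted by exponent:
  (1·δx/x)² = (1×0.0460)² = 0.00212;  (2·δs/s)² = (2×0.0980)² = 0.0384;  (1·δr/r)² = (1×0.0510)² = 0.00260;  (2·δy/y)² = (2×0.0650)² = 0.0169
δQ/Q = √(0.0600) = 0.245

0.245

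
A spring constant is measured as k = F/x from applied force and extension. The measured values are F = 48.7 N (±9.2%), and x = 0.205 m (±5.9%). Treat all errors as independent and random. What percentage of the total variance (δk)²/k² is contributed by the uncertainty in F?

(δk/k)² = (1·δF/F)² + (-1·δx/x)²
  F term: (1×0.0920)² = 0.00846
  x term: (-1×0.0590)² = 0.00348
Total = 0.0119. Share from F = 0.00846/0.0119 = 0.709.

70.9%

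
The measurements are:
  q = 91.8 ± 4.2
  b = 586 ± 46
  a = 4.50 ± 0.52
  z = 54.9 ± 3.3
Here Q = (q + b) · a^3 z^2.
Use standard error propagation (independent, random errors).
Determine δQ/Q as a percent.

37.3%

Let u = q + b = 678. δu = √(δq² + δb²) = √(17.6 + 2120) = 46.2, so δu/u = 0.0681.
Q is then a monomial in u, a, z:
δQ/Q = √((δu/u)² + (3·δa/a)² + (2·δz/z)²) = √(0.00464 + 0.120 + 0.0145) = 0.373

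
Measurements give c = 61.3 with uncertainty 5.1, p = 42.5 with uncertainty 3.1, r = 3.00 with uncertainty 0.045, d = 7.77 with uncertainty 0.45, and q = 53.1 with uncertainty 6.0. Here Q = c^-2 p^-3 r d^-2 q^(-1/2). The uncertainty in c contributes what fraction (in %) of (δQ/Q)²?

30.0%

(δQ/Q)² = (-2·δc/c)² + (-3·δp/p)² + (1·δr/r)² + (-2·δd/d)² + (−½·δq/q)²
  c term: (-2×0.0832)² = 0.0277
  p term: (-3×0.0729)² = 0.0479
  r term: (1×0.0150)² = 0.000225
  d term: (-2×0.0579)² = 0.0134
  q term: (-0.5×0.113)² = 0.00319
Total = 0.0924. Share from c = 0.0277/0.0924 = 0.300.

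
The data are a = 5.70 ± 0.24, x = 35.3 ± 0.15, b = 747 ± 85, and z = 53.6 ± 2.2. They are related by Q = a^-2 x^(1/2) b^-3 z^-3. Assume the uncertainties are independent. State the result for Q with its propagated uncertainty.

Products/powers → add relative errors in quadrature, weighted by exponent:
  (-2·δa/a)² = (-2×0.0421)² = 0.00709;  (½·δx/x)² = (0.5×0.00425)² = 4.51e-06;  (-3·δb/b)² = (-3×0.114)² = 0.117;  (-3·δz/z)² = (-3×0.0410)² = 0.0152
δQ/Q = √(0.139) = 0.373
Q = 2.85e-15, so δQ = 0.373 × 2.85e-15 = 1.06e-15.

(2.85 ± 1.06) × 10^-15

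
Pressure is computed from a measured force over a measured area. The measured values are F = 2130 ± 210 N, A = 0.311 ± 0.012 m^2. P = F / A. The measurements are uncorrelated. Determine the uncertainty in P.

725 Pa

Each factor contributes (exponent × relative error)² to (δP/P)²:
  (1·δF/F)² = (1×0.0986)² = 0.00972;  (-1·δA/A)² = (-1×0.0386)² = 0.00149
δP/P = √(0.0112) = 0.106
P = 6850 Pa, so δP = 0.106 × 6850 = 725 Pa.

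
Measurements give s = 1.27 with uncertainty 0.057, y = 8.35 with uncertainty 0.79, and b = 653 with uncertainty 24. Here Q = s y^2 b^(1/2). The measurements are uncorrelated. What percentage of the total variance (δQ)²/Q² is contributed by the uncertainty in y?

(δQ/Q)² = (1·δs/s)² + (2·δy/y)² + (½·δb/b)²
  s term: (1×0.0449)² = 0.00201
  y term: (2×0.0946)² = 0.0358
  b term: (0.5×0.0368)² = 0.000338
Total = 0.0382. Share from y = 0.0358/0.0382 = 0.938.

93.8%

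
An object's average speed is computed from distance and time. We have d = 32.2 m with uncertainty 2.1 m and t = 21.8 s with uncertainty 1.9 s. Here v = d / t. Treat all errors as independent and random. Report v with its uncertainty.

1.48 ± 0.161 m/s

Since v is a product/quotient, work with relative uncertainties:
  (1·δd/d)² = (1×0.0652)² = 0.00425;  (-1·δt/t)² = (-1×0.0872)² = 0.00760
δv/v = √(0.0118) = 0.109
v = 1.48 m/s, so δv = 0.109 × 1.48 = 0.161 m/s.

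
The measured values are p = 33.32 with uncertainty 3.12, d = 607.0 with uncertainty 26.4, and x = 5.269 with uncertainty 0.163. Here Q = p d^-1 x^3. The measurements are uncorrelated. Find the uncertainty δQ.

1.11

Each factor contributes (exponent × relative error)² to (δQ/Q)²:
  (1·δp/p)² = (1×0.0936)² = 0.00877;  (-1·δd/d)² = (-1×0.0435)² = 0.00189;  (3·δx/x)² = (3×0.0309)² = 0.00861
δQ/Q = √(0.0193) = 0.139
Q = 8.030, so δQ = 0.139 × 8.030 = 1.11.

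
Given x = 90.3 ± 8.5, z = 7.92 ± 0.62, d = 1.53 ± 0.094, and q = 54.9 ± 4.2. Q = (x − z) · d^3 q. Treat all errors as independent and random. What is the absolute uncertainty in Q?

3640

Let u = x − z = 82.4. δu = √(δx² + δz²) = √(72.2 + 0.384) = 8.52, so δu/u = 0.103.
Q is then a monomial in u, d, q:
δQ/Q = √((δu/u)² + (3·δd/d)² + (1·δq/q)²) = √(0.0107 + 0.0340 + 0.00585) = 0.225
Q = 16200, so δQ = 0.225 × 16200 = 3640.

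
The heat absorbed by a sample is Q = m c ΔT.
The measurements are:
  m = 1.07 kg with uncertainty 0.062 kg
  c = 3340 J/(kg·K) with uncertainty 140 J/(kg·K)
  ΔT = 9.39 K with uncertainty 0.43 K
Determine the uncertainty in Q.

2850 J

Relative error in a monomial: (δQ/Q)² = Σ (nᵢ · δxᵢ/xᵢ)².
  (1·δm/m)² = (1×0.0579)² = 0.00336;  (1·δc/c)² = (1×0.0419)² = 0.00176;  (1·δΔT/ΔT)² = (1×0.0458)² = 0.00210
δQ/Q = √(0.00721) = 0.0849
Q = 33600 J, so δQ = 0.0849 × 33600 = 2850 J.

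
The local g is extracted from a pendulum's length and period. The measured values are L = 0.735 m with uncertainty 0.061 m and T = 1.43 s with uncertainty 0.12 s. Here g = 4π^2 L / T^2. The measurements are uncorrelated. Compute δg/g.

Products/powers → add relative errors in quadrature, weighted by exponent:
  (1·δL/L)² = (1×0.0830)² = 0.00689;  (-2·δT/T)² = (-2×0.0839)² = 0.0282
δg/g = √(0.0351) = 0.187

0.187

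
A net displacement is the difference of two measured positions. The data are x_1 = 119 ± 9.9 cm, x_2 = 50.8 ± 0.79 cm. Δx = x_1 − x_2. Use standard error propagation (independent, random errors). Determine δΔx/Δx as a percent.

14.6%

Absolute uncertainties add in quadrature for a linear combination:
  (δx_1)² = 98.0;  (δx_2)² = 0.624
δΔx = √(98.6) = 9.93 cm
Δx = 68.2 cm, so δΔx/Δx = 9.93/68.2 = 0.146.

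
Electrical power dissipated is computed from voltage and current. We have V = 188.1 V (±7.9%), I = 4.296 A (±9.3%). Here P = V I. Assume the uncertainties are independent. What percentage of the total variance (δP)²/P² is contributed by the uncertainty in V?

(δP/P)² = (1·δV/V)² + (1·δI/I)²
  V term: (1×0.0790)² = 0.00624
  I term: (1×0.0930)² = 0.00865
Total = 0.0149. Share from V = 0.00624/0.0149 = 0.419.

41.9%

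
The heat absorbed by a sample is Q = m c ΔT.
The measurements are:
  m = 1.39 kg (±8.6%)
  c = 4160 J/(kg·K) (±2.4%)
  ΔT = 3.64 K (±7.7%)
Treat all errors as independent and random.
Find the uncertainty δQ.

2480 J

Since Q is a product/quotient, work with relative uncertainties:
  (1·δm/m)² = (1×0.0860)² = 0.00740;  (1·δc/c)² = (1×0.0240)² = 0.000576;  (1·δΔT/ΔT)² = (1×0.0770)² = 0.00593
δQ/Q = √(0.0139) = 0.118
Q = 21000 J, so δQ = 0.118 × 21000 = 2480 J.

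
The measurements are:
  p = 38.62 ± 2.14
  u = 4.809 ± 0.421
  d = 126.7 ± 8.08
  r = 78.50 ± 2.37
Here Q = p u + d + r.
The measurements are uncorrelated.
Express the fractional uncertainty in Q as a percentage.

Let w = p·u = 185.7. δw/w = √((1·δp/p)² + (1·δu/u)²) = √(0.00307 + 0.00766) = 0.104, so δw = 19.2.
Q = w + d + r: δQ = √(δw² + δd² + δr²) = √(370 + 65.3 + 5.62) = 21.0
Q = 390.9, so δQ/Q = 21.0/390.9 = 0.0537.

5.37%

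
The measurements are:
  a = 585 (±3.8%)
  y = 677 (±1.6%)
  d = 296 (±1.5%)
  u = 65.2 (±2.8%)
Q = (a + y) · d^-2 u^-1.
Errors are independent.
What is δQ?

Let w = a + y = 1260. δw = √(δa² + δy²) = √(494 + 117) = 24.7, so δw/w = 0.0196.
Q is then a monomial in w, d, u:
δQ/Q = √((δw/w)² + (-2·δd/d)² + (-1·δu/u)²) = √(0.000384 + 0.000900 + 0.000784) = 0.0455
Q = 0.000221, so δQ = 0.0455 × 0.000221 = 1e-05.

1e-05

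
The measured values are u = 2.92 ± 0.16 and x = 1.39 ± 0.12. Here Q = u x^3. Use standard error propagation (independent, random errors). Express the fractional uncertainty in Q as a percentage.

26.5%

Each factor contributes (exponent × relative error)² to (δQ/Q)²:
  (1·δu/u)² = (1×0.0548)² = 0.00300;  (3·δx/x)² = (3×0.0863)² = 0.0671
δQ/Q = √(0.0701) = 0.265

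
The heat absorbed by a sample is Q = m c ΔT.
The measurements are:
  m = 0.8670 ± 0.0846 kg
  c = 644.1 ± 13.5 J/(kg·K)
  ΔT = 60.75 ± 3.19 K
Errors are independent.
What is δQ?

Products/powers → add relative errors in quadrature, weighted by exponent:
  (1·δm/m)² = (1×0.0976)² = 0.00952;  (1·δc/c)² = (1×0.0210)² = 0.000439;  (1·δΔT/ΔT)² = (1×0.0525)² = 0.00276
δQ/Q = √(0.0127) = 0.113
Q = 33920 J, so δQ = 0.113 × 33920 = 3830 J.

3830 J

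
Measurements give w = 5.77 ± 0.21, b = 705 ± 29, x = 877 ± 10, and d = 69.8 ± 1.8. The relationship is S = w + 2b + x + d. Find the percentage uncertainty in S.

2.49%

S is a linear combination, so absolute uncertainties add in quadrature:
  (δw)² = 0.0441;  (2·δb)² = 3360;  (δx)² = 100;  (δd)² = 3.24
δS = √(3470) = 58.9
S = 2360, so δS/S = 58.9/2360 = 0.0249.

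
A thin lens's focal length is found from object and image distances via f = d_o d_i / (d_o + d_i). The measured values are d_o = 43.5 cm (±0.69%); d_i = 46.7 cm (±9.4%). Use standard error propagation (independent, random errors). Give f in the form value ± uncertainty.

22.5 ± 1.02 cm

∂f/∂d_o = (d_i/(d_o+d_i))² = 0.268;  ∂f/∂d_i = (d_o/(d_o+d_i))² = 0.233
δf = √((∂f/∂d_o · δd_o)² + (∂f/∂d_i · δd_i)²) = √(0.00647 + 1.04) = 1.02 cm
f = 22.5 cm.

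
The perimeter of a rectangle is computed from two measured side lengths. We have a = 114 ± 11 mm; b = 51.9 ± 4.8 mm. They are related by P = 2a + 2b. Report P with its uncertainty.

332 ± 24.0 mm

Absolute uncertainties add in quadrature for a linear combination:
  (2·δa)² = 484;  (2·δb)² = 92.2
δP = √(576) = 24.0 mm
P = 332 mm.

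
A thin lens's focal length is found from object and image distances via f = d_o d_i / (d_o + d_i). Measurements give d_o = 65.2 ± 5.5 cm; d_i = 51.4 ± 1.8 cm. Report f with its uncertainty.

∂f/∂d_o = (d_i/(d_o+d_i))² = 0.194;  ∂f/∂d_i = (d_o/(d_o+d_i))² = 0.313
δf = √((∂f/∂d_o · δd_o)² + (∂f/∂d_i · δd_i)²) = √(1.14 + 0.317) = 1.21 cm
f = 28.7 cm.

28.7 ± 1.21 cm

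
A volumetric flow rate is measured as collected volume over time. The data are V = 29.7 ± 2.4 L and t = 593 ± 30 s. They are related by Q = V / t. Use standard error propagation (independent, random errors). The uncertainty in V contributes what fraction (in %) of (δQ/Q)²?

(δQ/Q)² = (1·δV/V)² + (-1·δt/t)²
  V term: (1×0.0808)² = 0.00653
  t term: (-1×0.0506)² = 0.00256
Total = 0.00909. Share from V = 0.00653/0.00909 = 0.718.

71.8%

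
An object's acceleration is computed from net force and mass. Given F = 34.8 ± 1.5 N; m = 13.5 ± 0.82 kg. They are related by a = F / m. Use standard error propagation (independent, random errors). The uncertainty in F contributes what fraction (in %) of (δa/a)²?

33.5%

(δa/a)² = (1·δF/F)² + (-1·δm/m)²
  F term: (1×0.0431)² = 0.00186
  m term: (-1×0.0607)² = 0.00369
Total = 0.00555. Share from F = 0.00186/0.00555 = 0.335.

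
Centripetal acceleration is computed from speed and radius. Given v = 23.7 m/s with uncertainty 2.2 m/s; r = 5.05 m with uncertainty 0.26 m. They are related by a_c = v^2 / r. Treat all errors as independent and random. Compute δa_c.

21.4 m/s^2

Each factor contributes (exponent × relative error)² to (δa_c/a_c)²:
  (2·δv/v)² = (2×0.0928)² = 0.0345;  (-1·δr/r)² = (-1×0.0515)² = 0.00265
δa_c/a_c = √(0.0371) = 0.193
a_c = 111 m/s^2, so δa_c = 0.193 × 111 = 21.4 m/s^2.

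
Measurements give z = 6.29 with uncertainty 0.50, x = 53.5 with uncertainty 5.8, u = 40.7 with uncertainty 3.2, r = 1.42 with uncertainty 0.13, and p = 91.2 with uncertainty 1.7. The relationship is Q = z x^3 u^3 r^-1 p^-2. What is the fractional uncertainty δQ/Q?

Q is a product of powers, so relative uncertainties combine in quadrature:
  (1·δz/z)² = (1×0.0795)² = 0.00632;  (3·δx/x)² = (3×0.108)² = 0.106;  (3·δu/u)² = (3×0.0786)² = 0.0556;  (-1·δr/r)² = (-1×0.0915)² = 0.00838;  (-2·δp/p)² = (-2×0.0186)² = 0.00139
δQ/Q = √(0.178) = 0.421

0.421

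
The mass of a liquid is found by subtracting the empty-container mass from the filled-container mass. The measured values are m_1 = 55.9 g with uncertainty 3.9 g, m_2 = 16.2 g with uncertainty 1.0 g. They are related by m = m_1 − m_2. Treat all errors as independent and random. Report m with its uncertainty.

39.7 ± 4.03 g

m is a linear combination, so absolute uncertainties add in quadrature:
  (δm_1)² = 15.2;  (δm_2)² = 1.00
δm = √(16.2) = 4.03 g
m = 39.7 g.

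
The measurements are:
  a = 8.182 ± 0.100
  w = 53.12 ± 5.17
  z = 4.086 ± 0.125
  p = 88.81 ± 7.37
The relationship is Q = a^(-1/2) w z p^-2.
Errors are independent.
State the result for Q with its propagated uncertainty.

0.009621 ± 0.00188

Each factor contributes (exponent × relative error)² to (δQ/Q)²:
  (−½·δa/a)² = (-0.5×0.0122)² = 3.73e-05;  (1·δw/w)² = (1×0.0973)² = 0.00947;  (1·δz/z)² = (1×0.0306)² = 0.000936;  (-2·δp/p)² = (-2×0.0830)² = 0.0275
δQ/Q = √(0.0380) = 0.195
Q = 0.009621, so δQ = 0.195 × 0.009621 = 0.00188.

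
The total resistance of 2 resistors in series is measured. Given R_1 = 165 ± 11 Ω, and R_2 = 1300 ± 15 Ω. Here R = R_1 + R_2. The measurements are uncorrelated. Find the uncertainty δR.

For a sum/difference, combine absolute errors in quadrature:
  (δR_1)² = 121;  (δR_2)² = 225
δR = √(346) = 18.6 Ω

18.6 Ω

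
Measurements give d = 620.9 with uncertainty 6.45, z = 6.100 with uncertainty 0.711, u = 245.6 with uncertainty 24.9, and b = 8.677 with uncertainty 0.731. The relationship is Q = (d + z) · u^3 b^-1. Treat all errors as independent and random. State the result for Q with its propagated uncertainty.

Let w = d + z = 627.0. δw = √(δd² + δz²) = √(41.6 + 0.506) = 6.49, so δw/w = 0.0103.
Q is then a monomial in w, u, b:
δQ/Q = √((δw/w)² + (3·δu/u)² + (-1·δb/b)²) = √(0.000107 + 0.0925 + 0.00710) = 0.316
Q = 1.07e+09, so δQ = 0.316 × 1.07e+09 = 3.38e+08.

(1.070 ± 0.338) × 10^9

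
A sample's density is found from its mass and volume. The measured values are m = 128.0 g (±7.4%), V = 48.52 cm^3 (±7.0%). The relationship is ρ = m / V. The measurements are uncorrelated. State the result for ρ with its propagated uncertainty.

2.638 ± 0.269 g/cm^3

Relative error in a monomial: (δρ/ρ)² = Σ (nᵢ · δxᵢ/xᵢ)².
  (1·δm/m)² = (1×0.0740)² = 0.00548;  (-1·δV/V)² = (-1×0.0700)² = 0.00490
δρ/ρ = √(0.0104) = 0.102
ρ = 2.638 g/cm^3, so δρ = 0.102 × 2.638 = 0.269 g/cm^3.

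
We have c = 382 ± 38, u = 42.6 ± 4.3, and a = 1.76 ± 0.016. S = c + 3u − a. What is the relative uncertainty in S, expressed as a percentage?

S is a linear combination, so absolute uncertainties add in quadrature:
  (δc)² = 1440;  (3·δu)² = 166;  (δa)² = 0.000256
δS = √(1610) = 40.1
S = 508, so δS/S = 40.1/508 = 0.0790.

7.90%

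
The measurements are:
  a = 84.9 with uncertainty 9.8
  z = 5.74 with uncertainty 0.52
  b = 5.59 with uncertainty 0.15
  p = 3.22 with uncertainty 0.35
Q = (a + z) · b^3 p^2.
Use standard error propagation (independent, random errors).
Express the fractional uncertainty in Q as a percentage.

25.6%

Let u = a + z = 90.6. δu = √(δa² + δz²) = √(96.0 + 0.270) = 9.81, so δu/u = 0.108.
Q is then a monomial in u, b, p:
δQ/Q = √((δu/u)² + (3·δb/b)² + (2·δp/p)²) = √(0.0117 + 0.00648 + 0.0473) = 0.256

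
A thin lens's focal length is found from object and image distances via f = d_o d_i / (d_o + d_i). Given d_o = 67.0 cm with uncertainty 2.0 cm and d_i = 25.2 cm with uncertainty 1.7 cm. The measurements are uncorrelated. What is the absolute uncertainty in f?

0.910 cm

∂f/∂d_o = (d_i/(d_o+d_i))² = 0.0747;  ∂f/∂d_i = (d_o/(d_o+d_i))² = 0.528
δf = √((∂f/∂d_o · δd_o)² + (∂f/∂d_i · δd_i)²) = √(0.0223 + 0.806) = 0.910 cm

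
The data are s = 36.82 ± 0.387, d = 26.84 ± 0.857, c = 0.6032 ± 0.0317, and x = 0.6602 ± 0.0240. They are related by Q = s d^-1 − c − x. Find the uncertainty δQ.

Let p = s·d^-1 = 1.372. δp/p = √((1·δs/s)² + (-1·δd/d)²) = √(0.000110 + 0.00102) = 0.0336, so δp = 0.0461.
Q = p − c − x: δQ = √(δp² + δc² + δx²) = √(0.00213 + 0.00100 + 0.000576) = 0.0609

0.0609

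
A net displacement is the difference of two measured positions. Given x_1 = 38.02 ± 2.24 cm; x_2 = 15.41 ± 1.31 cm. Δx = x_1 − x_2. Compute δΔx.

For a sum/difference, combine absolute errors in quadrature:
  (δx_1)² = 5.02;  (δx_2)² = 1.72
δΔx = √(6.73) = 2.59 cm

2.59 cm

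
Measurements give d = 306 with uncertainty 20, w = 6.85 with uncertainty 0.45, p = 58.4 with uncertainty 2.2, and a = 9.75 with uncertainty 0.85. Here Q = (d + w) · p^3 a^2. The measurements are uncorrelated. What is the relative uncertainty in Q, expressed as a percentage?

Let u = d + w = 313. δu = √(δd² + δw²) = √(400 + 0.203) = 20.0, so δu/u = 0.0639.
Q is then a monomial in u, p, a:
δQ/Q = √((δu/u)² + (3·δp/p)² + (2·δa/a)²) = √(0.00409 + 0.0128 + 0.0304) = 0.217

21.7%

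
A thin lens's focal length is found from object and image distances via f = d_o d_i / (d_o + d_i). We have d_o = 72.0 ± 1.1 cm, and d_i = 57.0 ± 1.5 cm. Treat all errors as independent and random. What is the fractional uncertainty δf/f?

∂f/∂d_o = (d_i/(d_o+d_i))² = 0.195;  ∂f/∂d_i = (d_o/(d_o+d_i))² = 0.312
δf = √((∂f/∂d_o · δd_o)² + (∂f/∂d_i · δd_i)²) = √(0.0461 + 0.218) = 0.514 cm
f = 31.8 cm, so δf/f = 0.514/31.8 = 0.0162.

0.0162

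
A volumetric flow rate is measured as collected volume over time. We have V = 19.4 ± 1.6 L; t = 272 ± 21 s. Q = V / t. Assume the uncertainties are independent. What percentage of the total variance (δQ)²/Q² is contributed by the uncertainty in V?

(δQ/Q)² = (1·δV/V)² + (-1·δt/t)²
  V term: (1×0.0825)² = 0.00680
  t term: (-1×0.0772)² = 0.00596
Total = 0.0128. Share from V = 0.00680/0.0128 = 0.533.

53.3%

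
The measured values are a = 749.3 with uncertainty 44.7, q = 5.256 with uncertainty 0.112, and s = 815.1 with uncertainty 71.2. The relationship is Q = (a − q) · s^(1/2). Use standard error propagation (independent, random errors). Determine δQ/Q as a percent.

7.43%

Let u = a − q = 744.0. δu = √(δa² + δq²) = √(2000 + 0.0125) = 44.7, so δu/u = 0.0601.
Q is then a monomial in u, s:
δQ/Q = √((δu/u)² + (½·δs/s)²) = √(0.00361 + 0.00191) = 0.0743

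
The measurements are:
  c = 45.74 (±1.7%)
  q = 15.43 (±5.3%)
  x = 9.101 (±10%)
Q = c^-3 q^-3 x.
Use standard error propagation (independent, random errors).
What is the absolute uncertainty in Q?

5.04e-09

Products/powers → add relative errors in quadrature, weighted by exponent:
  (-3·δc/c)² = (-3×0.0170)² = 0.00260;  (-3·δq/q)² = (-3×0.0530)² = 0.0253;  (1·δx/x)² = (1×0.100)² = 0.0100
δQ/Q = √(0.0379) = 0.195
Q = 2.589e-08, so δQ = 0.195 × 2.589e-08 = 5.04e-09.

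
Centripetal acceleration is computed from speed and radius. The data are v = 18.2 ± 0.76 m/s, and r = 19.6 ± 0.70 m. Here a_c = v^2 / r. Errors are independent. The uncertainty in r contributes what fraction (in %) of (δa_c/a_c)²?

(δa_c/a_c)² = (2·δv/v)² + (-1·δr/r)²
  v term: (2×0.0418)² = 0.00698
  r term: (-1×0.0357)² = 0.00128
Total = 0.00825. Share from r = 0.00128/0.00825 = 0.155.

15.5%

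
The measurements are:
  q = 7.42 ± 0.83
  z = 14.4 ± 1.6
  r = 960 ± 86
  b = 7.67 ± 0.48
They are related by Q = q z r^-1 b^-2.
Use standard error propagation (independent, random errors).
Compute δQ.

Each factor contributes (exponent × relative error)² to (δQ/Q)²:
  (1·δq/q)² = (1×0.112)² = 0.0125;  (1·δz/z)² = (1×0.111)² = 0.0123;  (-1·δr/r)² = (-1×0.0896)² = 0.00803;  (-2·δb/b)² = (-2×0.0626)² = 0.0157
δQ/Q = √(0.0485) = 0.220
Q = 0.00189, so δQ = 0.220 × 0.00189 = 0.000417.

0.000417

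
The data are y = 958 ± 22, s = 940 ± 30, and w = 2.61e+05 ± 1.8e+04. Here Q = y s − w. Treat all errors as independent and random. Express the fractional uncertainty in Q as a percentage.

Let p = y·s = 9.01e+05. δp/p = √((1·δy/y)² + (1·δs/s)²) = √(0.000527 + 0.00102) = 0.0393, so δp = 35400.
Q = p − w: δQ = √(δp² + δw²) = √(1.25e+09 + 3.24e+08) = 39700
Q = 6.4e+05, so δQ/Q = 39700/6.4e+05 = 0.0621.

6.21%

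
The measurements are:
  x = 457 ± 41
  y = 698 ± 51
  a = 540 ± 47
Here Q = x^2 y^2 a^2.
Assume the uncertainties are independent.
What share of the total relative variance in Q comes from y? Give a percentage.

(δQ/Q)² = (2·δx/x)² + (2·δy/y)² + (2·δa/a)²
  x term: (2×0.0897)² = 0.0322
  y term: (2×0.0731)² = 0.0214
  a term: (2×0.0870)² = 0.0303
Total = 0.0839. Share from y = 0.0214/0.0839 = 0.255.

25.5%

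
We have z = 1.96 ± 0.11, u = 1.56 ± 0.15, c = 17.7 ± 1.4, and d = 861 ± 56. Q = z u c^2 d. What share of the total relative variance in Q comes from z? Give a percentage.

(δQ/Q)² = (1·δz/z)² + (1·δu/u)² + (2·δc/c)² + (1·δd/d)²
  z term: (1×0.0561)² = 0.00315
  u term: (1×0.0962)² = 0.00925
  c term: (2×0.0791)² = 0.0250
  d term: (1×0.0650)² = 0.00423
Total = 0.0417. Share from z = 0.00315/0.0417 = 0.0756.

7.56%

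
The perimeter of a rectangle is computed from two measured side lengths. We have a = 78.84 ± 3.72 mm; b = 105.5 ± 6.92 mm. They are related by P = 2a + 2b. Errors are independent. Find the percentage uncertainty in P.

4.26%

P is a linear combination, so absolute uncertainties add in quadrature:
  (2·δa)² = 55.4;  (2·δb)² = 192
δP = √(247) = 15.7 mm
P = 368.7 mm, so δP/P = 15.7/368.7 = 0.0426.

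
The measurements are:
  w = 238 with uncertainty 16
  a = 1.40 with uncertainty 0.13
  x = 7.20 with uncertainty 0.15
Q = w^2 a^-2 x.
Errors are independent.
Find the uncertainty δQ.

Each factor contributes (exponent × relative error)² to (δQ/Q)²:
  (2·δw/w)² = (2×0.0672)² = 0.0181;  (-2·δa/a)² = (-2×0.0929)² = 0.0345;  (1·δx/x)² = (1×0.0208)² = 0.000434
δQ/Q = √(0.0530) = 0.230
Q = 2.08e+05, so δQ = 0.230 × 2.08e+05 = 47900.

47900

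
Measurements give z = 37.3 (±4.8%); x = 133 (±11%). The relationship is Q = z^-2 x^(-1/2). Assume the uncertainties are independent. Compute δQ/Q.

For a monomial Q ∝ z^-2, x^(-1/2), fractional errors add in quadrature:
  (-2·δz/z)² = (-2×0.0480)² = 0.00922;  (−½·δx/x)² = (-0.5×0.110)² = 0.00302
δQ/Q = √(0.0122) = 0.111

0.111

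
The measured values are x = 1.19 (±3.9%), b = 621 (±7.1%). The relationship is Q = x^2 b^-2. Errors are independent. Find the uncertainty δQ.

5.95e-07

For a monomial Q ∝ x^2, b^-2, fractional errors add in quadrature:
  (2·δx/x)² = (2×0.0390)² = 0.00608;  (-2·δb/b)² = (-2×0.0710)² = 0.0202
δQ/Q = √(0.0262) = 0.162
Q = 3.67e-06, so δQ = 0.162 × 3.67e-06 = 5.95e-07.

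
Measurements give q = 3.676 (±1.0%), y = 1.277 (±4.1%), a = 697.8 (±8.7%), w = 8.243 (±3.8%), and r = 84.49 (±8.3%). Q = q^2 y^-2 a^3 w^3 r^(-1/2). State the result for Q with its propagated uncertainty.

Since Q is a product/quotient, work with relative uncertainties:
  (2·δq/q)² = (2×0.0100)² = 0.000400;  (-2·δy/y)² = (-2×0.0410)² = 0.00672;  (3·δa/a)² = (3×0.0870)² = 0.0681;  (3·δw/w)² = (3×0.0380)² = 0.0130;  (−½·δr/r)² = (-0.5×0.0830)² = 0.00172
δQ/Q = √(0.0900) = 0.300
Q = 1.716e+11, so δQ = 0.300 × 1.716e+11 = 5.15e+10.

(1.716 ± 0.515) × 10^11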